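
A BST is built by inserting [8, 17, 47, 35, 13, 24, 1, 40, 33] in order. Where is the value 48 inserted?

Starting tree (level order): [8, 1, 17, None, None, 13, 47, None, None, 35, None, 24, 40, None, 33]
Insertion path: 8 -> 17 -> 47
Result: insert 48 as right child of 47
Final tree (level order): [8, 1, 17, None, None, 13, 47, None, None, 35, 48, 24, 40, None, None, None, 33]


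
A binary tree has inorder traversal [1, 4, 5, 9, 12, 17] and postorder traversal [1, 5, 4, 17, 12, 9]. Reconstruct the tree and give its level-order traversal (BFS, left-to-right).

Inorder:   [1, 4, 5, 9, 12, 17]
Postorder: [1, 5, 4, 17, 12, 9]
Algorithm: postorder visits root last, so walk postorder right-to-left;
each value is the root of the current inorder slice — split it at that
value, recurse on the right subtree first, then the left.
Recursive splits:
  root=9; inorder splits into left=[1, 4, 5], right=[12, 17]
  root=12; inorder splits into left=[], right=[17]
  root=17; inorder splits into left=[], right=[]
  root=4; inorder splits into left=[1], right=[5]
  root=5; inorder splits into left=[], right=[]
  root=1; inorder splits into left=[], right=[]
Reconstructed level-order: [9, 4, 12, 1, 5, 17]


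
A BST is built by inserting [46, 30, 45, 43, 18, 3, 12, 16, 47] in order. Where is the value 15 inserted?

Starting tree (level order): [46, 30, 47, 18, 45, None, None, 3, None, 43, None, None, 12, None, None, None, 16]
Insertion path: 46 -> 30 -> 18 -> 3 -> 12 -> 16
Result: insert 15 as left child of 16
Final tree (level order): [46, 30, 47, 18, 45, None, None, 3, None, 43, None, None, 12, None, None, None, 16, 15]


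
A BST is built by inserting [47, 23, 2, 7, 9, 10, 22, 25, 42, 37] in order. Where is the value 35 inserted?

Starting tree (level order): [47, 23, None, 2, 25, None, 7, None, 42, None, 9, 37, None, None, 10, None, None, None, 22]
Insertion path: 47 -> 23 -> 25 -> 42 -> 37
Result: insert 35 as left child of 37
Final tree (level order): [47, 23, None, 2, 25, None, 7, None, 42, None, 9, 37, None, None, 10, 35, None, None, 22]


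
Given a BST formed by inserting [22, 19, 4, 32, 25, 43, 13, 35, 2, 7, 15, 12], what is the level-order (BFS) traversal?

Tree insertion order: [22, 19, 4, 32, 25, 43, 13, 35, 2, 7, 15, 12]
Tree (level-order array): [22, 19, 32, 4, None, 25, 43, 2, 13, None, None, 35, None, None, None, 7, 15, None, None, None, 12]
BFS from the root, enqueuing left then right child of each popped node:
  queue [22] -> pop 22, enqueue [19, 32], visited so far: [22]
  queue [19, 32] -> pop 19, enqueue [4], visited so far: [22, 19]
  queue [32, 4] -> pop 32, enqueue [25, 43], visited so far: [22, 19, 32]
  queue [4, 25, 43] -> pop 4, enqueue [2, 13], visited so far: [22, 19, 32, 4]
  queue [25, 43, 2, 13] -> pop 25, enqueue [none], visited so far: [22, 19, 32, 4, 25]
  queue [43, 2, 13] -> pop 43, enqueue [35], visited so far: [22, 19, 32, 4, 25, 43]
  queue [2, 13, 35] -> pop 2, enqueue [none], visited so far: [22, 19, 32, 4, 25, 43, 2]
  queue [13, 35] -> pop 13, enqueue [7, 15], visited so far: [22, 19, 32, 4, 25, 43, 2, 13]
  queue [35, 7, 15] -> pop 35, enqueue [none], visited so far: [22, 19, 32, 4, 25, 43, 2, 13, 35]
  queue [7, 15] -> pop 7, enqueue [12], visited so far: [22, 19, 32, 4, 25, 43, 2, 13, 35, 7]
  queue [15, 12] -> pop 15, enqueue [none], visited so far: [22, 19, 32, 4, 25, 43, 2, 13, 35, 7, 15]
  queue [12] -> pop 12, enqueue [none], visited so far: [22, 19, 32, 4, 25, 43, 2, 13, 35, 7, 15, 12]
Result: [22, 19, 32, 4, 25, 43, 2, 13, 35, 7, 15, 12]


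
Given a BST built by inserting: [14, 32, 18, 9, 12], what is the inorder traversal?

Tree insertion order: [14, 32, 18, 9, 12]
Tree (level-order array): [14, 9, 32, None, 12, 18]
Inorder traversal: [9, 12, 14, 18, 32]


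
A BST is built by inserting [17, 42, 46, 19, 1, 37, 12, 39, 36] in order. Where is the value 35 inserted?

Starting tree (level order): [17, 1, 42, None, 12, 19, 46, None, None, None, 37, None, None, 36, 39]
Insertion path: 17 -> 42 -> 19 -> 37 -> 36
Result: insert 35 as left child of 36
Final tree (level order): [17, 1, 42, None, 12, 19, 46, None, None, None, 37, None, None, 36, 39, 35]


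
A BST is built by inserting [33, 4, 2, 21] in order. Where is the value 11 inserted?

Starting tree (level order): [33, 4, None, 2, 21]
Insertion path: 33 -> 4 -> 21
Result: insert 11 as left child of 21
Final tree (level order): [33, 4, None, 2, 21, None, None, 11]


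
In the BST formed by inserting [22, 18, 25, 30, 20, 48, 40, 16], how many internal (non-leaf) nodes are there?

Tree built from: [22, 18, 25, 30, 20, 48, 40, 16]
Tree (level-order array): [22, 18, 25, 16, 20, None, 30, None, None, None, None, None, 48, 40]
Rule: An internal node has at least one child.
Per-node child counts:
  node 22: 2 child(ren)
  node 18: 2 child(ren)
  node 16: 0 child(ren)
  node 20: 0 child(ren)
  node 25: 1 child(ren)
  node 30: 1 child(ren)
  node 48: 1 child(ren)
  node 40: 0 child(ren)
Matching nodes: [22, 18, 25, 30, 48]
Count of internal (non-leaf) nodes: 5


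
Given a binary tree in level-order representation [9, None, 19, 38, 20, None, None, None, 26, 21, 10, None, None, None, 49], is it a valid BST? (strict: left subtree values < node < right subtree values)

Level-order array: [9, None, 19, 38, 20, None, None, None, 26, 21, 10, None, None, None, 49]
Validate using subtree bounds (lo, hi): at each node, require lo < value < hi,
then recurse left with hi=value and right with lo=value.
Preorder trace (stopping at first violation):
  at node 9 with bounds (-inf, +inf): OK
  at node 19 with bounds (9, +inf): OK
  at node 38 with bounds (9, 19): VIOLATION
Node 38 violates its bound: not (9 < 38 < 19).
Result: Not a valid BST


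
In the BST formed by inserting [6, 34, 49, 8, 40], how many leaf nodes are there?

Tree built from: [6, 34, 49, 8, 40]
Tree (level-order array): [6, None, 34, 8, 49, None, None, 40]
Rule: A leaf has 0 children.
Per-node child counts:
  node 6: 1 child(ren)
  node 34: 2 child(ren)
  node 8: 0 child(ren)
  node 49: 1 child(ren)
  node 40: 0 child(ren)
Matching nodes: [8, 40]
Count of leaf nodes: 2


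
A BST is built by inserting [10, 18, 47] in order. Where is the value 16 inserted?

Starting tree (level order): [10, None, 18, None, 47]
Insertion path: 10 -> 18
Result: insert 16 as left child of 18
Final tree (level order): [10, None, 18, 16, 47]


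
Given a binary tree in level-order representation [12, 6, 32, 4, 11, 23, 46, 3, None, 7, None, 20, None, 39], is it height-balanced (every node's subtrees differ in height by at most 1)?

Tree (level-order array): [12, 6, 32, 4, 11, 23, 46, 3, None, 7, None, 20, None, 39]
Definition: a tree is height-balanced if, at every node, |h(left) - h(right)| <= 1 (empty subtree has height -1).
Bottom-up per-node check:
  node 3: h_left=-1, h_right=-1, diff=0 [OK], height=0
  node 4: h_left=0, h_right=-1, diff=1 [OK], height=1
  node 7: h_left=-1, h_right=-1, diff=0 [OK], height=0
  node 11: h_left=0, h_right=-1, diff=1 [OK], height=1
  node 6: h_left=1, h_right=1, diff=0 [OK], height=2
  node 20: h_left=-1, h_right=-1, diff=0 [OK], height=0
  node 23: h_left=0, h_right=-1, diff=1 [OK], height=1
  node 39: h_left=-1, h_right=-1, diff=0 [OK], height=0
  node 46: h_left=0, h_right=-1, diff=1 [OK], height=1
  node 32: h_left=1, h_right=1, diff=0 [OK], height=2
  node 12: h_left=2, h_right=2, diff=0 [OK], height=3
All nodes satisfy the balance condition.
Result: Balanced


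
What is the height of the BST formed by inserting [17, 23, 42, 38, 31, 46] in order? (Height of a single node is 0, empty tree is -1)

Insertion order: [17, 23, 42, 38, 31, 46]
Tree (level-order array): [17, None, 23, None, 42, 38, 46, 31]
Compute height bottom-up (empty subtree = -1):
  height(31) = 1 + max(-1, -1) = 0
  height(38) = 1 + max(0, -1) = 1
  height(46) = 1 + max(-1, -1) = 0
  height(42) = 1 + max(1, 0) = 2
  height(23) = 1 + max(-1, 2) = 3
  height(17) = 1 + max(-1, 3) = 4
Height = 4


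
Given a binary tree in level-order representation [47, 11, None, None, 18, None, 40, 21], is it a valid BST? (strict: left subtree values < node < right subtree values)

Level-order array: [47, 11, None, None, 18, None, 40, 21]
Validate using subtree bounds (lo, hi): at each node, require lo < value < hi,
then recurse left with hi=value and right with lo=value.
Preorder trace (stopping at first violation):
  at node 47 with bounds (-inf, +inf): OK
  at node 11 with bounds (-inf, 47): OK
  at node 18 with bounds (11, 47): OK
  at node 40 with bounds (18, 47): OK
  at node 21 with bounds (18, 40): OK
No violation found at any node.
Result: Valid BST


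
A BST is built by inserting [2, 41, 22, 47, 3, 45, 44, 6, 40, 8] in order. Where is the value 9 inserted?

Starting tree (level order): [2, None, 41, 22, 47, 3, 40, 45, None, None, 6, None, None, 44, None, None, 8]
Insertion path: 2 -> 41 -> 22 -> 3 -> 6 -> 8
Result: insert 9 as right child of 8
Final tree (level order): [2, None, 41, 22, 47, 3, 40, 45, None, None, 6, None, None, 44, None, None, 8, None, None, None, 9]


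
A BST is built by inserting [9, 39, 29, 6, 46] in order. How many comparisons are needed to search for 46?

Search path for 46: 9 -> 39 -> 46
Found: True
Comparisons: 3


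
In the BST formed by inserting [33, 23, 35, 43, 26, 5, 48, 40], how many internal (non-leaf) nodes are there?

Tree built from: [33, 23, 35, 43, 26, 5, 48, 40]
Tree (level-order array): [33, 23, 35, 5, 26, None, 43, None, None, None, None, 40, 48]
Rule: An internal node has at least one child.
Per-node child counts:
  node 33: 2 child(ren)
  node 23: 2 child(ren)
  node 5: 0 child(ren)
  node 26: 0 child(ren)
  node 35: 1 child(ren)
  node 43: 2 child(ren)
  node 40: 0 child(ren)
  node 48: 0 child(ren)
Matching nodes: [33, 23, 35, 43]
Count of internal (non-leaf) nodes: 4


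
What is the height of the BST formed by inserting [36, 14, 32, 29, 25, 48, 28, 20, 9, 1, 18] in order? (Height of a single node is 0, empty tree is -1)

Insertion order: [36, 14, 32, 29, 25, 48, 28, 20, 9, 1, 18]
Tree (level-order array): [36, 14, 48, 9, 32, None, None, 1, None, 29, None, None, None, 25, None, 20, 28, 18]
Compute height bottom-up (empty subtree = -1):
  height(1) = 1 + max(-1, -1) = 0
  height(9) = 1 + max(0, -1) = 1
  height(18) = 1 + max(-1, -1) = 0
  height(20) = 1 + max(0, -1) = 1
  height(28) = 1 + max(-1, -1) = 0
  height(25) = 1 + max(1, 0) = 2
  height(29) = 1 + max(2, -1) = 3
  height(32) = 1 + max(3, -1) = 4
  height(14) = 1 + max(1, 4) = 5
  height(48) = 1 + max(-1, -1) = 0
  height(36) = 1 + max(5, 0) = 6
Height = 6


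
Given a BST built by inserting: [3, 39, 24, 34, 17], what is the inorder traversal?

Tree insertion order: [3, 39, 24, 34, 17]
Tree (level-order array): [3, None, 39, 24, None, 17, 34]
Inorder traversal: [3, 17, 24, 34, 39]


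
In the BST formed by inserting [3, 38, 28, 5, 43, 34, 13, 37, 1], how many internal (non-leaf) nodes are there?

Tree built from: [3, 38, 28, 5, 43, 34, 13, 37, 1]
Tree (level-order array): [3, 1, 38, None, None, 28, 43, 5, 34, None, None, None, 13, None, 37]
Rule: An internal node has at least one child.
Per-node child counts:
  node 3: 2 child(ren)
  node 1: 0 child(ren)
  node 38: 2 child(ren)
  node 28: 2 child(ren)
  node 5: 1 child(ren)
  node 13: 0 child(ren)
  node 34: 1 child(ren)
  node 37: 0 child(ren)
  node 43: 0 child(ren)
Matching nodes: [3, 38, 28, 5, 34]
Count of internal (non-leaf) nodes: 5


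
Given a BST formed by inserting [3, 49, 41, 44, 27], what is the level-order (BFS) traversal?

Tree insertion order: [3, 49, 41, 44, 27]
Tree (level-order array): [3, None, 49, 41, None, 27, 44]
BFS from the root, enqueuing left then right child of each popped node:
  queue [3] -> pop 3, enqueue [49], visited so far: [3]
  queue [49] -> pop 49, enqueue [41], visited so far: [3, 49]
  queue [41] -> pop 41, enqueue [27, 44], visited so far: [3, 49, 41]
  queue [27, 44] -> pop 27, enqueue [none], visited so far: [3, 49, 41, 27]
  queue [44] -> pop 44, enqueue [none], visited so far: [3, 49, 41, 27, 44]
Result: [3, 49, 41, 27, 44]


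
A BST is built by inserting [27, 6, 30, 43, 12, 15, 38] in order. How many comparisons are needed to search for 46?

Search path for 46: 27 -> 30 -> 43
Found: False
Comparisons: 3


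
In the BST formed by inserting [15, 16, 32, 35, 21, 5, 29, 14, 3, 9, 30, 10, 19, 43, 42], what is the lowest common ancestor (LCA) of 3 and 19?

Tree insertion order: [15, 16, 32, 35, 21, 5, 29, 14, 3, 9, 30, 10, 19, 43, 42]
Tree (level-order array): [15, 5, 16, 3, 14, None, 32, None, None, 9, None, 21, 35, None, 10, 19, 29, None, 43, None, None, None, None, None, 30, 42]
In a BST, the LCA of p=3, q=19 is the first node v on the
root-to-leaf path with p <= v <= q (go left if both < v, right if both > v).
Walk from root:
  at 15: 3 <= 15 <= 19, this is the LCA
LCA = 15


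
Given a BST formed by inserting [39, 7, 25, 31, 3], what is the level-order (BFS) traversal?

Tree insertion order: [39, 7, 25, 31, 3]
Tree (level-order array): [39, 7, None, 3, 25, None, None, None, 31]
BFS from the root, enqueuing left then right child of each popped node:
  queue [39] -> pop 39, enqueue [7], visited so far: [39]
  queue [7] -> pop 7, enqueue [3, 25], visited so far: [39, 7]
  queue [3, 25] -> pop 3, enqueue [none], visited so far: [39, 7, 3]
  queue [25] -> pop 25, enqueue [31], visited so far: [39, 7, 3, 25]
  queue [31] -> pop 31, enqueue [none], visited so far: [39, 7, 3, 25, 31]
Result: [39, 7, 3, 25, 31]


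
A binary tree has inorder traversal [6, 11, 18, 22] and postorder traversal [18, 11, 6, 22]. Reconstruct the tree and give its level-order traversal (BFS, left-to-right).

Inorder:   [6, 11, 18, 22]
Postorder: [18, 11, 6, 22]
Algorithm: postorder visits root last, so walk postorder right-to-left;
each value is the root of the current inorder slice — split it at that
value, recurse on the right subtree first, then the left.
Recursive splits:
  root=22; inorder splits into left=[6, 11, 18], right=[]
  root=6; inorder splits into left=[], right=[11, 18]
  root=11; inorder splits into left=[], right=[18]
  root=18; inorder splits into left=[], right=[]
Reconstructed level-order: [22, 6, 11, 18]


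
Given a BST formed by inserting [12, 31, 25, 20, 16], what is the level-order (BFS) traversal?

Tree insertion order: [12, 31, 25, 20, 16]
Tree (level-order array): [12, None, 31, 25, None, 20, None, 16]
BFS from the root, enqueuing left then right child of each popped node:
  queue [12] -> pop 12, enqueue [31], visited so far: [12]
  queue [31] -> pop 31, enqueue [25], visited so far: [12, 31]
  queue [25] -> pop 25, enqueue [20], visited so far: [12, 31, 25]
  queue [20] -> pop 20, enqueue [16], visited so far: [12, 31, 25, 20]
  queue [16] -> pop 16, enqueue [none], visited so far: [12, 31, 25, 20, 16]
Result: [12, 31, 25, 20, 16]


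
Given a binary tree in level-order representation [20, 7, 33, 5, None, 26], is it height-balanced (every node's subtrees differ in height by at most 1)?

Tree (level-order array): [20, 7, 33, 5, None, 26]
Definition: a tree is height-balanced if, at every node, |h(left) - h(right)| <= 1 (empty subtree has height -1).
Bottom-up per-node check:
  node 5: h_left=-1, h_right=-1, diff=0 [OK], height=0
  node 7: h_left=0, h_right=-1, diff=1 [OK], height=1
  node 26: h_left=-1, h_right=-1, diff=0 [OK], height=0
  node 33: h_left=0, h_right=-1, diff=1 [OK], height=1
  node 20: h_left=1, h_right=1, diff=0 [OK], height=2
All nodes satisfy the balance condition.
Result: Balanced


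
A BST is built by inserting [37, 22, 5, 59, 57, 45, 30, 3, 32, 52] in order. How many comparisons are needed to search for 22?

Search path for 22: 37 -> 22
Found: True
Comparisons: 2


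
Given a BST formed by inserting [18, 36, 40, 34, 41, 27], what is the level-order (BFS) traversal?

Tree insertion order: [18, 36, 40, 34, 41, 27]
Tree (level-order array): [18, None, 36, 34, 40, 27, None, None, 41]
BFS from the root, enqueuing left then right child of each popped node:
  queue [18] -> pop 18, enqueue [36], visited so far: [18]
  queue [36] -> pop 36, enqueue [34, 40], visited so far: [18, 36]
  queue [34, 40] -> pop 34, enqueue [27], visited so far: [18, 36, 34]
  queue [40, 27] -> pop 40, enqueue [41], visited so far: [18, 36, 34, 40]
  queue [27, 41] -> pop 27, enqueue [none], visited so far: [18, 36, 34, 40, 27]
  queue [41] -> pop 41, enqueue [none], visited so far: [18, 36, 34, 40, 27, 41]
Result: [18, 36, 34, 40, 27, 41]


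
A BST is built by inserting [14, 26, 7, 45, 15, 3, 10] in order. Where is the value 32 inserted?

Starting tree (level order): [14, 7, 26, 3, 10, 15, 45]
Insertion path: 14 -> 26 -> 45
Result: insert 32 as left child of 45
Final tree (level order): [14, 7, 26, 3, 10, 15, 45, None, None, None, None, None, None, 32]


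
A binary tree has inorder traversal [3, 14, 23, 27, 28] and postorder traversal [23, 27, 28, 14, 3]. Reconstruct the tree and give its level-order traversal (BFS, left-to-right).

Inorder:   [3, 14, 23, 27, 28]
Postorder: [23, 27, 28, 14, 3]
Algorithm: postorder visits root last, so walk postorder right-to-left;
each value is the root of the current inorder slice — split it at that
value, recurse on the right subtree first, then the left.
Recursive splits:
  root=3; inorder splits into left=[], right=[14, 23, 27, 28]
  root=14; inorder splits into left=[], right=[23, 27, 28]
  root=28; inorder splits into left=[23, 27], right=[]
  root=27; inorder splits into left=[23], right=[]
  root=23; inorder splits into left=[], right=[]
Reconstructed level-order: [3, 14, 28, 27, 23]


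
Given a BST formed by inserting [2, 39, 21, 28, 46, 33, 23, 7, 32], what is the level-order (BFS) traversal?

Tree insertion order: [2, 39, 21, 28, 46, 33, 23, 7, 32]
Tree (level-order array): [2, None, 39, 21, 46, 7, 28, None, None, None, None, 23, 33, None, None, 32]
BFS from the root, enqueuing left then right child of each popped node:
  queue [2] -> pop 2, enqueue [39], visited so far: [2]
  queue [39] -> pop 39, enqueue [21, 46], visited so far: [2, 39]
  queue [21, 46] -> pop 21, enqueue [7, 28], visited so far: [2, 39, 21]
  queue [46, 7, 28] -> pop 46, enqueue [none], visited so far: [2, 39, 21, 46]
  queue [7, 28] -> pop 7, enqueue [none], visited so far: [2, 39, 21, 46, 7]
  queue [28] -> pop 28, enqueue [23, 33], visited so far: [2, 39, 21, 46, 7, 28]
  queue [23, 33] -> pop 23, enqueue [none], visited so far: [2, 39, 21, 46, 7, 28, 23]
  queue [33] -> pop 33, enqueue [32], visited so far: [2, 39, 21, 46, 7, 28, 23, 33]
  queue [32] -> pop 32, enqueue [none], visited so far: [2, 39, 21, 46, 7, 28, 23, 33, 32]
Result: [2, 39, 21, 46, 7, 28, 23, 33, 32]


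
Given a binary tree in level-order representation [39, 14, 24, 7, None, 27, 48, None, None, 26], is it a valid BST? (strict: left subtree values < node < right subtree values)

Level-order array: [39, 14, 24, 7, None, 27, 48, None, None, 26]
Validate using subtree bounds (lo, hi): at each node, require lo < value < hi,
then recurse left with hi=value and right with lo=value.
Preorder trace (stopping at first violation):
  at node 39 with bounds (-inf, +inf): OK
  at node 14 with bounds (-inf, 39): OK
  at node 7 with bounds (-inf, 14): OK
  at node 24 with bounds (39, +inf): VIOLATION
Node 24 violates its bound: not (39 < 24 < +inf).
Result: Not a valid BST


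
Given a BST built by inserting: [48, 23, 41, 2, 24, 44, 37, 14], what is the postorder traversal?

Tree insertion order: [48, 23, 41, 2, 24, 44, 37, 14]
Tree (level-order array): [48, 23, None, 2, 41, None, 14, 24, 44, None, None, None, 37]
Postorder traversal: [14, 2, 37, 24, 44, 41, 23, 48]


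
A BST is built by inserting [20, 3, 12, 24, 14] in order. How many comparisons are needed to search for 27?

Search path for 27: 20 -> 24
Found: False
Comparisons: 2


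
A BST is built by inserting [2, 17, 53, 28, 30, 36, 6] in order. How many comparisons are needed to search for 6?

Search path for 6: 2 -> 17 -> 6
Found: True
Comparisons: 3


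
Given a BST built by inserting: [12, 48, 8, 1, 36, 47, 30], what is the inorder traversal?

Tree insertion order: [12, 48, 8, 1, 36, 47, 30]
Tree (level-order array): [12, 8, 48, 1, None, 36, None, None, None, 30, 47]
Inorder traversal: [1, 8, 12, 30, 36, 47, 48]


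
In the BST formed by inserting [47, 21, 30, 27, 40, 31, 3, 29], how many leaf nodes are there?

Tree built from: [47, 21, 30, 27, 40, 31, 3, 29]
Tree (level-order array): [47, 21, None, 3, 30, None, None, 27, 40, None, 29, 31]
Rule: A leaf has 0 children.
Per-node child counts:
  node 47: 1 child(ren)
  node 21: 2 child(ren)
  node 3: 0 child(ren)
  node 30: 2 child(ren)
  node 27: 1 child(ren)
  node 29: 0 child(ren)
  node 40: 1 child(ren)
  node 31: 0 child(ren)
Matching nodes: [3, 29, 31]
Count of leaf nodes: 3


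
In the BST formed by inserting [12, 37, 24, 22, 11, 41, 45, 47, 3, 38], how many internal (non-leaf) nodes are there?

Tree built from: [12, 37, 24, 22, 11, 41, 45, 47, 3, 38]
Tree (level-order array): [12, 11, 37, 3, None, 24, 41, None, None, 22, None, 38, 45, None, None, None, None, None, 47]
Rule: An internal node has at least one child.
Per-node child counts:
  node 12: 2 child(ren)
  node 11: 1 child(ren)
  node 3: 0 child(ren)
  node 37: 2 child(ren)
  node 24: 1 child(ren)
  node 22: 0 child(ren)
  node 41: 2 child(ren)
  node 38: 0 child(ren)
  node 45: 1 child(ren)
  node 47: 0 child(ren)
Matching nodes: [12, 11, 37, 24, 41, 45]
Count of internal (non-leaf) nodes: 6


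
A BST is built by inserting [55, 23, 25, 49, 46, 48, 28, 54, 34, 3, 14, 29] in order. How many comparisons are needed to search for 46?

Search path for 46: 55 -> 23 -> 25 -> 49 -> 46
Found: True
Comparisons: 5


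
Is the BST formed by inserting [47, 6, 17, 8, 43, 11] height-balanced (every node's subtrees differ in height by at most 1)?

Tree (level-order array): [47, 6, None, None, 17, 8, 43, None, 11]
Definition: a tree is height-balanced if, at every node, |h(left) - h(right)| <= 1 (empty subtree has height -1).
Bottom-up per-node check:
  node 11: h_left=-1, h_right=-1, diff=0 [OK], height=0
  node 8: h_left=-1, h_right=0, diff=1 [OK], height=1
  node 43: h_left=-1, h_right=-1, diff=0 [OK], height=0
  node 17: h_left=1, h_right=0, diff=1 [OK], height=2
  node 6: h_left=-1, h_right=2, diff=3 [FAIL (|-1-2|=3 > 1)], height=3
  node 47: h_left=3, h_right=-1, diff=4 [FAIL (|3--1|=4 > 1)], height=4
Node 6 violates the condition: |-1 - 2| = 3 > 1.
Result: Not balanced


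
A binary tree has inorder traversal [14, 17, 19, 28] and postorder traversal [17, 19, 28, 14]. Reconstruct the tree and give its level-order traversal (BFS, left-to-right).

Inorder:   [14, 17, 19, 28]
Postorder: [17, 19, 28, 14]
Algorithm: postorder visits root last, so walk postorder right-to-left;
each value is the root of the current inorder slice — split it at that
value, recurse on the right subtree first, then the left.
Recursive splits:
  root=14; inorder splits into left=[], right=[17, 19, 28]
  root=28; inorder splits into left=[17, 19], right=[]
  root=19; inorder splits into left=[17], right=[]
  root=17; inorder splits into left=[], right=[]
Reconstructed level-order: [14, 28, 19, 17]


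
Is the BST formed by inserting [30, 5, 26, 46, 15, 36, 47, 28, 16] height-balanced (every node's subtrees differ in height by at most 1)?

Tree (level-order array): [30, 5, 46, None, 26, 36, 47, 15, 28, None, None, None, None, None, 16]
Definition: a tree is height-balanced if, at every node, |h(left) - h(right)| <= 1 (empty subtree has height -1).
Bottom-up per-node check:
  node 16: h_left=-1, h_right=-1, diff=0 [OK], height=0
  node 15: h_left=-1, h_right=0, diff=1 [OK], height=1
  node 28: h_left=-1, h_right=-1, diff=0 [OK], height=0
  node 26: h_left=1, h_right=0, diff=1 [OK], height=2
  node 5: h_left=-1, h_right=2, diff=3 [FAIL (|-1-2|=3 > 1)], height=3
  node 36: h_left=-1, h_right=-1, diff=0 [OK], height=0
  node 47: h_left=-1, h_right=-1, diff=0 [OK], height=0
  node 46: h_left=0, h_right=0, diff=0 [OK], height=1
  node 30: h_left=3, h_right=1, diff=2 [FAIL (|3-1|=2 > 1)], height=4
Node 5 violates the condition: |-1 - 2| = 3 > 1.
Result: Not balanced


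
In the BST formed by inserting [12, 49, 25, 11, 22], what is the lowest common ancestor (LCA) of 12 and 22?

Tree insertion order: [12, 49, 25, 11, 22]
Tree (level-order array): [12, 11, 49, None, None, 25, None, 22]
In a BST, the LCA of p=12, q=22 is the first node v on the
root-to-leaf path with p <= v <= q (go left if both < v, right if both > v).
Walk from root:
  at 12: 12 <= 12 <= 22, this is the LCA
LCA = 12


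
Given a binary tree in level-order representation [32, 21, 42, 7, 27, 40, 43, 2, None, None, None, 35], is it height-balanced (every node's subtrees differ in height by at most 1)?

Tree (level-order array): [32, 21, 42, 7, 27, 40, 43, 2, None, None, None, 35]
Definition: a tree is height-balanced if, at every node, |h(left) - h(right)| <= 1 (empty subtree has height -1).
Bottom-up per-node check:
  node 2: h_left=-1, h_right=-1, diff=0 [OK], height=0
  node 7: h_left=0, h_right=-1, diff=1 [OK], height=1
  node 27: h_left=-1, h_right=-1, diff=0 [OK], height=0
  node 21: h_left=1, h_right=0, diff=1 [OK], height=2
  node 35: h_left=-1, h_right=-1, diff=0 [OK], height=0
  node 40: h_left=0, h_right=-1, diff=1 [OK], height=1
  node 43: h_left=-1, h_right=-1, diff=0 [OK], height=0
  node 42: h_left=1, h_right=0, diff=1 [OK], height=2
  node 32: h_left=2, h_right=2, diff=0 [OK], height=3
All nodes satisfy the balance condition.
Result: Balanced


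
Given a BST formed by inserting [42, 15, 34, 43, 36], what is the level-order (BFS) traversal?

Tree insertion order: [42, 15, 34, 43, 36]
Tree (level-order array): [42, 15, 43, None, 34, None, None, None, 36]
BFS from the root, enqueuing left then right child of each popped node:
  queue [42] -> pop 42, enqueue [15, 43], visited so far: [42]
  queue [15, 43] -> pop 15, enqueue [34], visited so far: [42, 15]
  queue [43, 34] -> pop 43, enqueue [none], visited so far: [42, 15, 43]
  queue [34] -> pop 34, enqueue [36], visited so far: [42, 15, 43, 34]
  queue [36] -> pop 36, enqueue [none], visited so far: [42, 15, 43, 34, 36]
Result: [42, 15, 43, 34, 36]


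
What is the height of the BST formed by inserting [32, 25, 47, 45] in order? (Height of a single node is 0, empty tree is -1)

Insertion order: [32, 25, 47, 45]
Tree (level-order array): [32, 25, 47, None, None, 45]
Compute height bottom-up (empty subtree = -1):
  height(25) = 1 + max(-1, -1) = 0
  height(45) = 1 + max(-1, -1) = 0
  height(47) = 1 + max(0, -1) = 1
  height(32) = 1 + max(0, 1) = 2
Height = 2


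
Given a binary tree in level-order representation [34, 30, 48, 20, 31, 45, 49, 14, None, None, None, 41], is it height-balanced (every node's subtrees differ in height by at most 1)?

Tree (level-order array): [34, 30, 48, 20, 31, 45, 49, 14, None, None, None, 41]
Definition: a tree is height-balanced if, at every node, |h(left) - h(right)| <= 1 (empty subtree has height -1).
Bottom-up per-node check:
  node 14: h_left=-1, h_right=-1, diff=0 [OK], height=0
  node 20: h_left=0, h_right=-1, diff=1 [OK], height=1
  node 31: h_left=-1, h_right=-1, diff=0 [OK], height=0
  node 30: h_left=1, h_right=0, diff=1 [OK], height=2
  node 41: h_left=-1, h_right=-1, diff=0 [OK], height=0
  node 45: h_left=0, h_right=-1, diff=1 [OK], height=1
  node 49: h_left=-1, h_right=-1, diff=0 [OK], height=0
  node 48: h_left=1, h_right=0, diff=1 [OK], height=2
  node 34: h_left=2, h_right=2, diff=0 [OK], height=3
All nodes satisfy the balance condition.
Result: Balanced


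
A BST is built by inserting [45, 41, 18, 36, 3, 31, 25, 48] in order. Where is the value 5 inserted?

Starting tree (level order): [45, 41, 48, 18, None, None, None, 3, 36, None, None, 31, None, 25]
Insertion path: 45 -> 41 -> 18 -> 3
Result: insert 5 as right child of 3
Final tree (level order): [45, 41, 48, 18, None, None, None, 3, 36, None, 5, 31, None, None, None, 25]


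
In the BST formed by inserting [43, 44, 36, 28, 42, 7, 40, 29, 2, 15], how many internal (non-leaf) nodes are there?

Tree built from: [43, 44, 36, 28, 42, 7, 40, 29, 2, 15]
Tree (level-order array): [43, 36, 44, 28, 42, None, None, 7, 29, 40, None, 2, 15]
Rule: An internal node has at least one child.
Per-node child counts:
  node 43: 2 child(ren)
  node 36: 2 child(ren)
  node 28: 2 child(ren)
  node 7: 2 child(ren)
  node 2: 0 child(ren)
  node 15: 0 child(ren)
  node 29: 0 child(ren)
  node 42: 1 child(ren)
  node 40: 0 child(ren)
  node 44: 0 child(ren)
Matching nodes: [43, 36, 28, 7, 42]
Count of internal (non-leaf) nodes: 5


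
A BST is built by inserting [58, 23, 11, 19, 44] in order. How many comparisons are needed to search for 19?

Search path for 19: 58 -> 23 -> 11 -> 19
Found: True
Comparisons: 4


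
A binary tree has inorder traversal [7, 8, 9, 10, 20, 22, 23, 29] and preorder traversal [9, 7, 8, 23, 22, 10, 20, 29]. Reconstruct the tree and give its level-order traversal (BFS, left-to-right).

Inorder:  [7, 8, 9, 10, 20, 22, 23, 29]
Preorder: [9, 7, 8, 23, 22, 10, 20, 29]
Algorithm: preorder visits root first, so consume preorder in order;
for each root, split the current inorder slice at that value into
left-subtree inorder and right-subtree inorder, then recurse.
Recursive splits:
  root=9; inorder splits into left=[7, 8], right=[10, 20, 22, 23, 29]
  root=7; inorder splits into left=[], right=[8]
  root=8; inorder splits into left=[], right=[]
  root=23; inorder splits into left=[10, 20, 22], right=[29]
  root=22; inorder splits into left=[10, 20], right=[]
  root=10; inorder splits into left=[], right=[20]
  root=20; inorder splits into left=[], right=[]
  root=29; inorder splits into left=[], right=[]
Reconstructed level-order: [9, 7, 23, 8, 22, 29, 10, 20]


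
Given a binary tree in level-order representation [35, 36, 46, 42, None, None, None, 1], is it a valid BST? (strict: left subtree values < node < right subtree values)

Level-order array: [35, 36, 46, 42, None, None, None, 1]
Validate using subtree bounds (lo, hi): at each node, require lo < value < hi,
then recurse left with hi=value and right with lo=value.
Preorder trace (stopping at first violation):
  at node 35 with bounds (-inf, +inf): OK
  at node 36 with bounds (-inf, 35): VIOLATION
Node 36 violates its bound: not (-inf < 36 < 35).
Result: Not a valid BST


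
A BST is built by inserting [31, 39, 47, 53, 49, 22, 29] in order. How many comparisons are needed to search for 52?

Search path for 52: 31 -> 39 -> 47 -> 53 -> 49
Found: False
Comparisons: 5


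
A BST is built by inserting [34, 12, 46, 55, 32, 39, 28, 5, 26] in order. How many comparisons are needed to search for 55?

Search path for 55: 34 -> 46 -> 55
Found: True
Comparisons: 3


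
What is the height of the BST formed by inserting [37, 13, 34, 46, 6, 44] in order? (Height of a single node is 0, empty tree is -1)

Insertion order: [37, 13, 34, 46, 6, 44]
Tree (level-order array): [37, 13, 46, 6, 34, 44]
Compute height bottom-up (empty subtree = -1):
  height(6) = 1 + max(-1, -1) = 0
  height(34) = 1 + max(-1, -1) = 0
  height(13) = 1 + max(0, 0) = 1
  height(44) = 1 + max(-1, -1) = 0
  height(46) = 1 + max(0, -1) = 1
  height(37) = 1 + max(1, 1) = 2
Height = 2


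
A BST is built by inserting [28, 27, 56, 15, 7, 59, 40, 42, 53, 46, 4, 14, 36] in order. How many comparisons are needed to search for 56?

Search path for 56: 28 -> 56
Found: True
Comparisons: 2


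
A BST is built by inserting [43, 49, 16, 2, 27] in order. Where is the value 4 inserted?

Starting tree (level order): [43, 16, 49, 2, 27]
Insertion path: 43 -> 16 -> 2
Result: insert 4 as right child of 2
Final tree (level order): [43, 16, 49, 2, 27, None, None, None, 4]


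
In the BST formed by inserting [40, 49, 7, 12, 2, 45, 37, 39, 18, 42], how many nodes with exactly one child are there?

Tree built from: [40, 49, 7, 12, 2, 45, 37, 39, 18, 42]
Tree (level-order array): [40, 7, 49, 2, 12, 45, None, None, None, None, 37, 42, None, 18, 39]
Rule: These are nodes with exactly 1 non-null child.
Per-node child counts:
  node 40: 2 child(ren)
  node 7: 2 child(ren)
  node 2: 0 child(ren)
  node 12: 1 child(ren)
  node 37: 2 child(ren)
  node 18: 0 child(ren)
  node 39: 0 child(ren)
  node 49: 1 child(ren)
  node 45: 1 child(ren)
  node 42: 0 child(ren)
Matching nodes: [12, 49, 45]
Count of nodes with exactly one child: 3


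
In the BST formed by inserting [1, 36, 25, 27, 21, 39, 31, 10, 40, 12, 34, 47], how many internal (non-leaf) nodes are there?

Tree built from: [1, 36, 25, 27, 21, 39, 31, 10, 40, 12, 34, 47]
Tree (level-order array): [1, None, 36, 25, 39, 21, 27, None, 40, 10, None, None, 31, None, 47, None, 12, None, 34]
Rule: An internal node has at least one child.
Per-node child counts:
  node 1: 1 child(ren)
  node 36: 2 child(ren)
  node 25: 2 child(ren)
  node 21: 1 child(ren)
  node 10: 1 child(ren)
  node 12: 0 child(ren)
  node 27: 1 child(ren)
  node 31: 1 child(ren)
  node 34: 0 child(ren)
  node 39: 1 child(ren)
  node 40: 1 child(ren)
  node 47: 0 child(ren)
Matching nodes: [1, 36, 25, 21, 10, 27, 31, 39, 40]
Count of internal (non-leaf) nodes: 9


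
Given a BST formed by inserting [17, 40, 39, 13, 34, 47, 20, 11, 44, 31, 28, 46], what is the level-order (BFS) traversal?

Tree insertion order: [17, 40, 39, 13, 34, 47, 20, 11, 44, 31, 28, 46]
Tree (level-order array): [17, 13, 40, 11, None, 39, 47, None, None, 34, None, 44, None, 20, None, None, 46, None, 31, None, None, 28]
BFS from the root, enqueuing left then right child of each popped node:
  queue [17] -> pop 17, enqueue [13, 40], visited so far: [17]
  queue [13, 40] -> pop 13, enqueue [11], visited so far: [17, 13]
  queue [40, 11] -> pop 40, enqueue [39, 47], visited so far: [17, 13, 40]
  queue [11, 39, 47] -> pop 11, enqueue [none], visited so far: [17, 13, 40, 11]
  queue [39, 47] -> pop 39, enqueue [34], visited so far: [17, 13, 40, 11, 39]
  queue [47, 34] -> pop 47, enqueue [44], visited so far: [17, 13, 40, 11, 39, 47]
  queue [34, 44] -> pop 34, enqueue [20], visited so far: [17, 13, 40, 11, 39, 47, 34]
  queue [44, 20] -> pop 44, enqueue [46], visited so far: [17, 13, 40, 11, 39, 47, 34, 44]
  queue [20, 46] -> pop 20, enqueue [31], visited so far: [17, 13, 40, 11, 39, 47, 34, 44, 20]
  queue [46, 31] -> pop 46, enqueue [none], visited so far: [17, 13, 40, 11, 39, 47, 34, 44, 20, 46]
  queue [31] -> pop 31, enqueue [28], visited so far: [17, 13, 40, 11, 39, 47, 34, 44, 20, 46, 31]
  queue [28] -> pop 28, enqueue [none], visited so far: [17, 13, 40, 11, 39, 47, 34, 44, 20, 46, 31, 28]
Result: [17, 13, 40, 11, 39, 47, 34, 44, 20, 46, 31, 28]


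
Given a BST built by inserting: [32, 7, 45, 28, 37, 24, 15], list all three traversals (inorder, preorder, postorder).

Tree insertion order: [32, 7, 45, 28, 37, 24, 15]
Tree (level-order array): [32, 7, 45, None, 28, 37, None, 24, None, None, None, 15]
Inorder (L, root, R): [7, 15, 24, 28, 32, 37, 45]
Preorder (root, L, R): [32, 7, 28, 24, 15, 45, 37]
Postorder (L, R, root): [15, 24, 28, 7, 37, 45, 32]


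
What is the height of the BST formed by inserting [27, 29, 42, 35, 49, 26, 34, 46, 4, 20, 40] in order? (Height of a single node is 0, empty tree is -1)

Insertion order: [27, 29, 42, 35, 49, 26, 34, 46, 4, 20, 40]
Tree (level-order array): [27, 26, 29, 4, None, None, 42, None, 20, 35, 49, None, None, 34, 40, 46]
Compute height bottom-up (empty subtree = -1):
  height(20) = 1 + max(-1, -1) = 0
  height(4) = 1 + max(-1, 0) = 1
  height(26) = 1 + max(1, -1) = 2
  height(34) = 1 + max(-1, -1) = 0
  height(40) = 1 + max(-1, -1) = 0
  height(35) = 1 + max(0, 0) = 1
  height(46) = 1 + max(-1, -1) = 0
  height(49) = 1 + max(0, -1) = 1
  height(42) = 1 + max(1, 1) = 2
  height(29) = 1 + max(-1, 2) = 3
  height(27) = 1 + max(2, 3) = 4
Height = 4


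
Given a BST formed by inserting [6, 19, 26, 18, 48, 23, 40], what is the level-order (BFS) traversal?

Tree insertion order: [6, 19, 26, 18, 48, 23, 40]
Tree (level-order array): [6, None, 19, 18, 26, None, None, 23, 48, None, None, 40]
BFS from the root, enqueuing left then right child of each popped node:
  queue [6] -> pop 6, enqueue [19], visited so far: [6]
  queue [19] -> pop 19, enqueue [18, 26], visited so far: [6, 19]
  queue [18, 26] -> pop 18, enqueue [none], visited so far: [6, 19, 18]
  queue [26] -> pop 26, enqueue [23, 48], visited so far: [6, 19, 18, 26]
  queue [23, 48] -> pop 23, enqueue [none], visited so far: [6, 19, 18, 26, 23]
  queue [48] -> pop 48, enqueue [40], visited so far: [6, 19, 18, 26, 23, 48]
  queue [40] -> pop 40, enqueue [none], visited so far: [6, 19, 18, 26, 23, 48, 40]
Result: [6, 19, 18, 26, 23, 48, 40]


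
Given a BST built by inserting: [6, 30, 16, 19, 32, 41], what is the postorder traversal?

Tree insertion order: [6, 30, 16, 19, 32, 41]
Tree (level-order array): [6, None, 30, 16, 32, None, 19, None, 41]
Postorder traversal: [19, 16, 41, 32, 30, 6]


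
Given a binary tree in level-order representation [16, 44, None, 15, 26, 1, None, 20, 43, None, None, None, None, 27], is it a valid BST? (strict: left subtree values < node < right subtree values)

Level-order array: [16, 44, None, 15, 26, 1, None, 20, 43, None, None, None, None, 27]
Validate using subtree bounds (lo, hi): at each node, require lo < value < hi,
then recurse left with hi=value and right with lo=value.
Preorder trace (stopping at first violation):
  at node 16 with bounds (-inf, +inf): OK
  at node 44 with bounds (-inf, 16): VIOLATION
Node 44 violates its bound: not (-inf < 44 < 16).
Result: Not a valid BST


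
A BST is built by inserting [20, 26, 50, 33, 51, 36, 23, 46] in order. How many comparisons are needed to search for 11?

Search path for 11: 20
Found: False
Comparisons: 1


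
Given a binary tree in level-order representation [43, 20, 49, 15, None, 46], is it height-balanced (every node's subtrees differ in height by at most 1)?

Tree (level-order array): [43, 20, 49, 15, None, 46]
Definition: a tree is height-balanced if, at every node, |h(left) - h(right)| <= 1 (empty subtree has height -1).
Bottom-up per-node check:
  node 15: h_left=-1, h_right=-1, diff=0 [OK], height=0
  node 20: h_left=0, h_right=-1, diff=1 [OK], height=1
  node 46: h_left=-1, h_right=-1, diff=0 [OK], height=0
  node 49: h_left=0, h_right=-1, diff=1 [OK], height=1
  node 43: h_left=1, h_right=1, diff=0 [OK], height=2
All nodes satisfy the balance condition.
Result: Balanced


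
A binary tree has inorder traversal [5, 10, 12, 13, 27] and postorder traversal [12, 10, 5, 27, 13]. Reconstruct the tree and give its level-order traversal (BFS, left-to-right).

Inorder:   [5, 10, 12, 13, 27]
Postorder: [12, 10, 5, 27, 13]
Algorithm: postorder visits root last, so walk postorder right-to-left;
each value is the root of the current inorder slice — split it at that
value, recurse on the right subtree first, then the left.
Recursive splits:
  root=13; inorder splits into left=[5, 10, 12], right=[27]
  root=27; inorder splits into left=[], right=[]
  root=5; inorder splits into left=[], right=[10, 12]
  root=10; inorder splits into left=[], right=[12]
  root=12; inorder splits into left=[], right=[]
Reconstructed level-order: [13, 5, 27, 10, 12]


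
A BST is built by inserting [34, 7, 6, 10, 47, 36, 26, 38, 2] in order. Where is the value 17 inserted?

Starting tree (level order): [34, 7, 47, 6, 10, 36, None, 2, None, None, 26, None, 38]
Insertion path: 34 -> 7 -> 10 -> 26
Result: insert 17 as left child of 26
Final tree (level order): [34, 7, 47, 6, 10, 36, None, 2, None, None, 26, None, 38, None, None, 17]


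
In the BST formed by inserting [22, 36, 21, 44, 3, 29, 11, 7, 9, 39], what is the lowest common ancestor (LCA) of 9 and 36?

Tree insertion order: [22, 36, 21, 44, 3, 29, 11, 7, 9, 39]
Tree (level-order array): [22, 21, 36, 3, None, 29, 44, None, 11, None, None, 39, None, 7, None, None, None, None, 9]
In a BST, the LCA of p=9, q=36 is the first node v on the
root-to-leaf path with p <= v <= q (go left if both < v, right if both > v).
Walk from root:
  at 22: 9 <= 22 <= 36, this is the LCA
LCA = 22
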